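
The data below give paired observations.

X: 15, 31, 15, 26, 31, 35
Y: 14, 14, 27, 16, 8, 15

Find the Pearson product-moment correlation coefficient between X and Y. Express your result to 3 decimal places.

-0.593

n = 6, ΣX = 153, ΣY = 94, ΣX² = 4273, ΣY² = 1666, ΣXY = 2238
nΣXY − ΣXΣY = 13428 − 14382 = -954
nΣX² − (ΣX)² = 25638 − 23409 = 2229; nΣY² − (ΣY)² = 9996 − 8836 = 1160
r = -954 / √(2229 × 1160) = -954 / 1607.9925 ≈ -0.593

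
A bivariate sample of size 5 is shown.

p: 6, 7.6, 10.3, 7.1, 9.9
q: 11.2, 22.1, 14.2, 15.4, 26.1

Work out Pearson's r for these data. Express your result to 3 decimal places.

n = 5, Σp = 40.9, Σq = 89, Σp² = 348.27, Σq² = 1733.86, Σpq = 749.15
nΣpq − ΣpΣq = 3745.75 − 3640.1 = 105.65
nΣp² − (Σp)² = 1741.35 − 1672.81 = 68.54; nΣq² − (Σq)² = 8669.3 − 7921 = 748.3
r = 105.65 / √(68.54 × 748.3) = 105.65 / 226.4696 ≈ 0.467

0.467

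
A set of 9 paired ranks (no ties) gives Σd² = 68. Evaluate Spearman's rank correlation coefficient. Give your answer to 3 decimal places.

ρ = 1 − 6Σd² / [n(n²−1)] = 1 − 6×68 / (9×80)
  = 1 − 408/720 = 1 − 0.5667 ≈ 0.433

0.433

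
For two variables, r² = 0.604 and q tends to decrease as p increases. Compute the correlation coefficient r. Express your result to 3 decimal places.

-0.777

|r| = √0.604 = 0.777
The association is negative, so r = −0.777.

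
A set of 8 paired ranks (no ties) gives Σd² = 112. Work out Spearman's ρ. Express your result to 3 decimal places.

ρ = 1 − 6Σd² / [n(n²−1)] = 1 − 6×112 / (8×63)
  = 1 − 672/504 = 1 − 1.3333 ≈ -0.333

-0.333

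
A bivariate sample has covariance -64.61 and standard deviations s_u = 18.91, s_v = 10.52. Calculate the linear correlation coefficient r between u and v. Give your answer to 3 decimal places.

-0.325

r = Cov(u,v) / (s_u · s_v) = -64.61 / (18.91 × 10.52)
  = -64.61 / 198.9332 ≈ -0.325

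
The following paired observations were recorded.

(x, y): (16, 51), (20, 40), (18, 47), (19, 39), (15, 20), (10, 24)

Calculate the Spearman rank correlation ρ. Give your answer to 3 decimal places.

Rank x: 3, 6, 4, 5, 2, 1
Rank y: 6, 4, 5, 3, 1, 2
d = rank(x) − rank(y): -3, 2, -1, 2, 1, -1; Σd² = 20
ρ = 1 − 6Σd² / [n(n²−1)] = 1 − 6×20 / (6×35) = 1 − 120/210 ≈ 0.429

0.429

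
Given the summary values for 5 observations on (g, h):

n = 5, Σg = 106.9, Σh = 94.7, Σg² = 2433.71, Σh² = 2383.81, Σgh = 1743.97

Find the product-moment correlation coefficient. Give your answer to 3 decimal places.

r = (nΣgh − ΣgΣh) / √[(nΣg² − (Σg)²)(nΣh² − (Σh)²)]
Numerator: 5×1743.97 − 106.9×94.7 = -1403.58
Denominator: √[(12168.55 − 11427.61)(11919.05 − 8968.09)] = √[740.94 × 2950.96] = 1478.6765
r = -1403.58 / 1478.6765 ≈ -0.949

-0.949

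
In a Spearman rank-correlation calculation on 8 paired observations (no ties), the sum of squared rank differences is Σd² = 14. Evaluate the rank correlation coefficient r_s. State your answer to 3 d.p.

ρ = 1 − 6Σd² / [n(n²−1)] = 1 − 6×14 / (8×63)
  = 1 − 84/504 = 1 − 0.1667 ≈ 0.833

0.833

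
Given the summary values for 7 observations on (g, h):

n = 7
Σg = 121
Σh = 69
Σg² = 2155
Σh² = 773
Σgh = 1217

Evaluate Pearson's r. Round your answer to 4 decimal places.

r = (nΣgh − ΣgΣh) / √[(nΣg² − (Σg)²)(nΣh² − (Σh)²)]
Numerator: 7×1217 − 121×69 = 170
Denominator: √[(15085 − 14641)(5411 − 4761)] = √[444 × 650] = 537.2150
r = 170 / 537.2150 ≈ 0.3164

0.3164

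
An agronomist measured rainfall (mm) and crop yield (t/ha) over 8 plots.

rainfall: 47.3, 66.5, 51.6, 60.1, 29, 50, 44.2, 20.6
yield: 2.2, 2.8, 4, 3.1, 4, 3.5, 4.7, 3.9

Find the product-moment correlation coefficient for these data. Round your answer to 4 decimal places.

n = 8, Σx = 369.3, Σy = 28.2, Σx² = 18653.11, Σy² = 103.84, Σxy = 1262.05
nΣxy − ΣxΣy = 10096.4 − 10414.26 = -317.86
nΣx² − (Σx)² = 149224.88 − 136382.49 = 12842.39; nΣy² − (Σy)² = 830.72 − 795.24 = 35.48
r = -317.86 / √(12842.39 × 35.48) = -317.86 / 675.0170 ≈ -0.4709

-0.4709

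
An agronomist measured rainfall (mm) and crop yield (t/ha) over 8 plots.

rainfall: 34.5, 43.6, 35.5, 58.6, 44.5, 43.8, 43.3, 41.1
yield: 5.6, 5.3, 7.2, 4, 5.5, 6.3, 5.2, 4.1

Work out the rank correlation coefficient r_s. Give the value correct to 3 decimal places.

-0.405

Rank rainfall: 1, 5, 2, 8, 7, 6, 4, 3
Rank yield: 6, 4, 8, 1, 5, 7, 3, 2
d = rank(rainfall) − rank(yield): -5, 1, -6, 7, 2, -1, 1, 1; Σd² = 118
ρ = 1 − 6Σd² / [n(n²−1)] = 1 − 6×118 / (8×63) = 1 − 708/504 ≈ -0.405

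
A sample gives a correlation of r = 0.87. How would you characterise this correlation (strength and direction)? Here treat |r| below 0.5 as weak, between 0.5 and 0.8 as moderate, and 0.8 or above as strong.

r = 0.87 > 0 so the relationship is positive.
|r| = 0.87, which falls in the strong range.

strong positive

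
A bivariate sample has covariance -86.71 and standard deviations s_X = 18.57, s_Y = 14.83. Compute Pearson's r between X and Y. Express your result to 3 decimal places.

r = Cov(X,Y) / (s_X · s_Y) = -86.71 / (18.57 × 14.83)
  = -86.71 / 275.3931 ≈ -0.315

-0.315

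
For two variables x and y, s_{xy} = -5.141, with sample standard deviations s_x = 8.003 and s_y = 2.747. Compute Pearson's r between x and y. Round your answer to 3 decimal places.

-0.234

r = Cov(x,y) / (s_x · s_y) = -5.141 / (8.003 × 2.747)
  = -5.141 / 21.9842 ≈ -0.234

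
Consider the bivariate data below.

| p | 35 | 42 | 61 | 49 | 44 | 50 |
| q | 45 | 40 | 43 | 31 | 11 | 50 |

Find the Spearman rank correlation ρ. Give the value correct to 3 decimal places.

0.143

Rank p: 1, 2, 6, 4, 3, 5
Rank q: 5, 3, 4, 2, 1, 6
d = rank(p) − rank(q): -4, -1, 2, 2, 2, -1; Σd² = 30
ρ = 1 − 6Σd² / [n(n²−1)] = 1 − 6×30 / (6×35) = 1 − 180/210 ≈ 0.143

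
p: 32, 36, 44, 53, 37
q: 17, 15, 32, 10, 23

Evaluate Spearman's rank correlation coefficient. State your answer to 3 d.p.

-0.100

Rank p: 1, 2, 4, 5, 3
Rank q: 3, 2, 5, 1, 4
d = rank(p) − rank(q): -2, 0, -1, 4, -1; Σd² = 22
ρ = 1 − 6Σd² / [n(n²−1)] = 1 − 6×22 / (5×24) = 1 − 132/120 ≈ -0.100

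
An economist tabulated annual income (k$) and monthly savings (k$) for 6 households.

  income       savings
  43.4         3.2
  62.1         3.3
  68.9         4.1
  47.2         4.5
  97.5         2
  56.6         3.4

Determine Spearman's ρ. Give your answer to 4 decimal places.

Rank income: 1, 4, 5, 2, 6, 3
Rank savings: 2, 3, 5, 6, 1, 4
d = rank(income) − rank(savings): -1, 1, 0, -4, 5, -1; Σd² = 44
ρ = 1 − 6Σd² / [n(n²−1)] = 1 − 6×44 / (6×35) = 1 − 264/210 ≈ -0.2571

-0.2571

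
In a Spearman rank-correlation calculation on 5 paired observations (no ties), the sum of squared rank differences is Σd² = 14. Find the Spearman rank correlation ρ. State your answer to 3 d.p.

0.300

ρ = 1 − 6Σd² / [n(n²−1)] = 1 − 6×14 / (5×24)
  = 1 − 84/120 = 1 − 0.7000 ≈ 0.300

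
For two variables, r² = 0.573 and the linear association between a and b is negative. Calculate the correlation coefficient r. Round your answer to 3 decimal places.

-0.757

|r| = √0.573 = 0.757
The association is negative, so r = −0.757.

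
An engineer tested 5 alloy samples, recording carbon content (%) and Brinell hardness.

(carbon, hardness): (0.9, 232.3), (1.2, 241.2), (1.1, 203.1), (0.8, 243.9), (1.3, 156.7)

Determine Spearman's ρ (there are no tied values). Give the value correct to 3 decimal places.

-0.700

Rank carbon: 2, 4, 3, 1, 5
Rank hardness: 3, 4, 2, 5, 1
d = rank(carbon) − rank(hardness): -1, 0, 1, -4, 4; Σd² = 34
ρ = 1 − 6Σd² / [n(n²−1)] = 1 − 6×34 / (5×24) = 1 − 204/120 ≈ -0.700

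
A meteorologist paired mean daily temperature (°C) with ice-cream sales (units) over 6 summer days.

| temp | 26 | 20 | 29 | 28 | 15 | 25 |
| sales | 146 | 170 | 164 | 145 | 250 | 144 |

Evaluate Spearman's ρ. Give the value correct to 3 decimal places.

Rank temp: 4, 2, 6, 5, 1, 3
Rank sales: 3, 5, 4, 2, 6, 1
d = rank(temp) − rank(sales): 1, -3, 2, 3, -5, 2; Σd² = 52
ρ = 1 − 6Σd² / [n(n²−1)] = 1 − 6×52 / (6×35) = 1 − 312/210 ≈ -0.486

-0.486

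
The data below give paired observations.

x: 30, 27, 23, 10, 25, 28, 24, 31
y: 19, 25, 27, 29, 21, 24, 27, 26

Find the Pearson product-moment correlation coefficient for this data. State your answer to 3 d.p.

-0.610

n = 8, Σx = 198, Σy = 198, Σx² = 5204, Σy² = 4978, Σxy = 4807
nΣxy − ΣxΣy = 38456 − 39204 = -748
nΣx² − (Σx)² = 41632 − 39204 = 2428; nΣy² − (Σy)² = 39824 − 39204 = 620
r = -748 / √(2428 × 620) = -748 / 1226.9311 ≈ -0.610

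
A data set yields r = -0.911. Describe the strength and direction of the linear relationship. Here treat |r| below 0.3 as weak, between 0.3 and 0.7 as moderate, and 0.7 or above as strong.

strong negative

r = -0.911 < 0 so the relationship is negative.
|r| = 0.911, which falls in the strong range.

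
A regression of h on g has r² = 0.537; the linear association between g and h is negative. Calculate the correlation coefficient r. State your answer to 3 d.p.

-0.733

|r| = √0.537 = 0.733
The association is negative, so r = −0.733.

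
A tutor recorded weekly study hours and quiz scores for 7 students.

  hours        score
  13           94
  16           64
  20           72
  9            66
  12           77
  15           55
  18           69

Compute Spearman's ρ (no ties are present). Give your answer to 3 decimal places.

Rank hours: 3, 5, 7, 1, 2, 4, 6
Rank score: 7, 2, 5, 3, 6, 1, 4
d = rank(hours) − rank(score): -4, 3, 2, -2, -4, 3, 2; Σd² = 62
ρ = 1 − 6Σd² / [n(n²−1)] = 1 − 6×62 / (7×48) = 1 − 372/336 ≈ -0.107

-0.107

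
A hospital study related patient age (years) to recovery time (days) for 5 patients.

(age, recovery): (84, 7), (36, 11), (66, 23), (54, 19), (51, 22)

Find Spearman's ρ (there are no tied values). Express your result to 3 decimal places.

Rank age: 5, 1, 4, 3, 2
Rank recovery: 1, 2, 5, 3, 4
d = rank(age) − rank(recovery): 4, -1, -1, 0, -2; Σd² = 22
ρ = 1 − 6Σd² / [n(n²−1)] = 1 − 6×22 / (5×24) = 1 − 132/120 ≈ -0.100

-0.100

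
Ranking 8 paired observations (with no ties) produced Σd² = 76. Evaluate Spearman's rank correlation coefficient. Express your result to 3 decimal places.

0.095

ρ = 1 − 6Σd² / [n(n²−1)] = 1 − 6×76 / (8×63)
  = 1 − 456/504 = 1 − 0.9048 ≈ 0.095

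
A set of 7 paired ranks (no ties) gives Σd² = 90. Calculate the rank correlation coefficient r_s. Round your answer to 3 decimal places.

-0.607

ρ = 1 − 6Σd² / [n(n²−1)] = 1 − 6×90 / (7×48)
  = 1 − 540/336 = 1 − 1.6071 ≈ -0.607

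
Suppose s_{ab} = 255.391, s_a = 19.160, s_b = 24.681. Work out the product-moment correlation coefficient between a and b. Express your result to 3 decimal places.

r = Cov(a,b) / (s_a · s_b) = 255.391 / (19.160 × 24.681)
  = 255.391 / 472.8880 ≈ 0.540

0.540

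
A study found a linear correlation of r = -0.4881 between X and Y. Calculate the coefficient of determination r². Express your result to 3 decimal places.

r² = (-0.4881)² = 0.238

0.238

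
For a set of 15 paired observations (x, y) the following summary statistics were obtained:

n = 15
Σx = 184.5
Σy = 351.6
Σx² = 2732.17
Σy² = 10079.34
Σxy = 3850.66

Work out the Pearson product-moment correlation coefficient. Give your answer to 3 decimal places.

r = (nΣxy − ΣxΣy) / √[(nΣx² − (Σx)²)(nΣy² − (Σy)²)]
Numerator: 15×3850.66 − 184.5×351.6 = -7110.3
Denominator: √[(40982.55 − 34040.25)(151190.1 − 123622.56)] = √[6942.3 × 27567.54] = 13834.0931
r = -7110.3 / 13834.0931 ≈ -0.514

-0.514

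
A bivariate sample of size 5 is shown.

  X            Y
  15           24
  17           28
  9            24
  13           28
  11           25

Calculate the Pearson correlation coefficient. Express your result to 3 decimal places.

n = 5, ΣX = 65, ΣY = 129, ΣX² = 885, ΣY² = 3345, ΣXY = 1691
nΣXY − ΣXΣY = 8455 − 8385 = 70
nΣX² − (ΣX)² = 4425 − 4225 = 200; nΣY² − (ΣY)² = 16725 − 16641 = 84
r = 70 / √(200 × 84) = 70 / 129.6148 ≈ 0.540

0.540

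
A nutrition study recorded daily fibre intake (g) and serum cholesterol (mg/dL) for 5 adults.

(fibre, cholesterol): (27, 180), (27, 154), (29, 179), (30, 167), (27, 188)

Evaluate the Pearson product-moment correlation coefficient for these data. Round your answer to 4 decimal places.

n = 5, Σx = 140, Σy = 868, Σx² = 3928, Σy² = 151390, Σxy = 24295
nΣxy − ΣxΣy = 121475 − 121520 = -45
nΣx² − (Σx)² = 19640 − 19600 = 40; nΣy² − (Σy)² = 756950 − 753424 = 3526
r = -45 / √(40 × 3526) = -45 / 375.5529 ≈ -0.1198

-0.1198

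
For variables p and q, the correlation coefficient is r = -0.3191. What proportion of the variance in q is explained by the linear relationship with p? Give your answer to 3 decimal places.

0.102

r² = (-0.3191)² = 0.102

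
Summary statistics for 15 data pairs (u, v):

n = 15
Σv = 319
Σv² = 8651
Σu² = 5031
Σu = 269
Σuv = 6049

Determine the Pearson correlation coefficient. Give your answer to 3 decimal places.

0.528

r = (nΣuv − ΣuΣv) / √[(nΣu² − (Σu)²)(nΣv² − (Σv)²)]
Numerator: 15×6049 − 269×319 = 4924
Denominator: √[(75465 − 72361)(129765 − 101761)] = √[3104 × 28004] = 9323.3264
r = 4924 / 9323.3264 ≈ 0.528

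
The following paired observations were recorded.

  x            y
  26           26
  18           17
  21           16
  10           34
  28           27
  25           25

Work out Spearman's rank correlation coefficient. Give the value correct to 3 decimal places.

0.086

Rank x: 5, 2, 3, 1, 6, 4
Rank y: 4, 2, 1, 6, 5, 3
d = rank(x) − rank(y): 1, 0, 2, -5, 1, 1; Σd² = 32
ρ = 1 − 6Σd² / [n(n²−1)] = 1 − 6×32 / (6×35) = 1 − 192/210 ≈ 0.086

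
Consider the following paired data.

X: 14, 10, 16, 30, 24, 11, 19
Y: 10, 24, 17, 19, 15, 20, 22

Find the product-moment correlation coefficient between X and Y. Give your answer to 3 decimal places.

n = 7, ΣX = 124, ΣY = 127, ΣX² = 2510, ΣY² = 2435, ΣXY = 2220
nΣXY − ΣXΣY = 15540 − 15748 = -208
nΣX² − (ΣX)² = 17570 − 15376 = 2194; nΣY² − (ΣY)² = 17045 − 16129 = 916
r = -208 / √(2194 × 916) = -208 / 1417.6403 ≈ -0.147

-0.147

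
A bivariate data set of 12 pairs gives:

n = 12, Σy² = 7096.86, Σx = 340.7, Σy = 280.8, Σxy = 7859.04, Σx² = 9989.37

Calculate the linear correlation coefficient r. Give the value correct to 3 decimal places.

-0.278

r = (nΣxy − ΣxΣy) / √[(nΣx² − (Σx)²)(nΣy² − (Σy)²)]
Numerator: 12×7859.04 − 340.7×280.8 = -1360.08
Denominator: √[(119872.44 − 116076.49)(85162.32 − 78848.64)] = √[3795.95 × 6313.68] = 4895.5504
r = -1360.08 / 4895.5504 ≈ -0.278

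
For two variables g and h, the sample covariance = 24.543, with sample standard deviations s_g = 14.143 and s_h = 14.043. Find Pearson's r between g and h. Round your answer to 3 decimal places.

r = Cov(g,h) / (s_g · s_h) = 24.543 / (14.143 × 14.043)
  = 24.543 / 198.6101 ≈ 0.124

0.124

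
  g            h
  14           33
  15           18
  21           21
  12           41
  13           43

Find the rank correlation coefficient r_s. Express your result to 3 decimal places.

Rank g: 3, 4, 5, 1, 2
Rank h: 3, 1, 2, 4, 5
d = rank(g) − rank(h): 0, 3, 3, -3, -3; Σd² = 36
ρ = 1 − 6Σd² / [n(n²−1)] = 1 − 6×36 / (5×24) = 1 − 216/120 ≈ -0.800

-0.800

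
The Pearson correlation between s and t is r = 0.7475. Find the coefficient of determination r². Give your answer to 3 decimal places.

0.559

r² = (0.7475)² = 0.559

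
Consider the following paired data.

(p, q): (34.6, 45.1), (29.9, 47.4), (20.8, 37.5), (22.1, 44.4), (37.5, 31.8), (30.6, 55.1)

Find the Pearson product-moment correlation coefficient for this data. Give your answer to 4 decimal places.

-0.0949

n = 6, Σp = 175.5, Σq = 261.3, Σp² = 5354.83, Σq² = 11705.63, Σpq = 7617.52
nΣpq − ΣpΣq = 45705.12 − 45858.15 = -153.03
nΣp² − (Σp)² = 32128.98 − 30800.25 = 1328.73; nΣq² − (Σq)² = 70233.78 − 68277.69 = 1956.09
r = -153.03 / √(1328.73 × 1956.09) = -153.03 / 1612.1772 ≈ -0.0949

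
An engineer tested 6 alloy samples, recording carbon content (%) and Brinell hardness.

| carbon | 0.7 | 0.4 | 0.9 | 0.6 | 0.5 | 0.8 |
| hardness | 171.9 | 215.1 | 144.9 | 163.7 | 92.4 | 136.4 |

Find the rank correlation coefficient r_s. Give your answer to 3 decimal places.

Rank carbon: 4, 1, 6, 3, 2, 5
Rank hardness: 5, 6, 3, 4, 1, 2
d = rank(carbon) − rank(hardness): -1, -5, 3, -1, 1, 3; Σd² = 46
ρ = 1 − 6Σd² / [n(n²−1)] = 1 − 6×46 / (6×35) = 1 − 276/210 ≈ -0.314

-0.314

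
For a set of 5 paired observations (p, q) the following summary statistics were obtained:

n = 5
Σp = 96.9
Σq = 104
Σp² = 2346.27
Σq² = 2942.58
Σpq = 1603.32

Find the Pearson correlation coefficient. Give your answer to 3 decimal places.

r = (nΣpq − ΣpΣq) / √[(nΣp² − (Σp)²)(nΣq² − (Σq)²)]
Numerator: 5×1603.32 − 96.9×104 = -2061
Denominator: √[(11731.35 − 9389.61)(14712.9 − 10816)] = √[2341.74 × 3896.9] = 3020.8487
r = -2061 / 3020.8487 ≈ -0.682

-0.682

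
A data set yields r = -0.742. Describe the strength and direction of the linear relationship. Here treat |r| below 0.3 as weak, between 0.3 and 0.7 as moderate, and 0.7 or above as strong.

strong negative

r = -0.742 < 0 so the relationship is negative.
|r| = 0.742, which falls in the strong range.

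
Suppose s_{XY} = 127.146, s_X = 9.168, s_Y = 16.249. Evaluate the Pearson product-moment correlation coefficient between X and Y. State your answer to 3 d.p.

r = Cov(X,Y) / (s_X · s_Y) = 127.146 / (9.168 × 16.249)
  = 127.146 / 148.9708 ≈ 0.853

0.853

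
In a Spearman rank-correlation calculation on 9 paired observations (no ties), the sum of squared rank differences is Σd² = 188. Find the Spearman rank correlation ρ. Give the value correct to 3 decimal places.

ρ = 1 − 6Σd² / [n(n²−1)] = 1 − 6×188 / (9×80)
  = 1 − 1128/720 = 1 − 1.5667 ≈ -0.567

-0.567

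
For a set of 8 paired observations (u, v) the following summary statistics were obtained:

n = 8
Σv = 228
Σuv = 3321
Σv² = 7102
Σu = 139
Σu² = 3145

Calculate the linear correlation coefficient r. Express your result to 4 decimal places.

-0.9647

r = (nΣuv − ΣuΣv) / √[(nΣu² − (Σu)²)(nΣv² − (Σv)²)]
Numerator: 8×3321 − 139×228 = -5124
Denominator: √[(25160 − 19321)(56816 − 51984)] = √[5839 × 4832] = 5311.6897
r = -5124 / 5311.6897 ≈ -0.9647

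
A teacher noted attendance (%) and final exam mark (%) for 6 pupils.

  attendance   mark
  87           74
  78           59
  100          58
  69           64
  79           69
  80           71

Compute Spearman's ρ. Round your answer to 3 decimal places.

0.086

Rank attendance: 5, 2, 6, 1, 3, 4
Rank mark: 6, 2, 1, 3, 4, 5
d = rank(attendance) − rank(mark): -1, 0, 5, -2, -1, -1; Σd² = 32
ρ = 1 − 6Σd² / [n(n²−1)] = 1 − 6×32 / (6×35) = 1 − 192/210 ≈ 0.086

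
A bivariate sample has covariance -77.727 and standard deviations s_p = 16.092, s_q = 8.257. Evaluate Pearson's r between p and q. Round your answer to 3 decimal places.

-0.585

r = Cov(p,q) / (s_p · s_q) = -77.727 / (16.092 × 8.257)
  = -77.727 / 132.8716 ≈ -0.585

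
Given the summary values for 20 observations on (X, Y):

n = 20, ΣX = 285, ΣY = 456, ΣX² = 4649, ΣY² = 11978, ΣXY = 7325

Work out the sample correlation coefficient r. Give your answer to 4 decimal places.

0.8579

r = (nΣXY − ΣXΣY) / √[(nΣX² − (ΣX)²)(nΣY² − (ΣY)²)]
Numerator: 20×7325 − 285×456 = 16540
Denominator: √[(92980 − 81225)(239560 − 207936)] = √[11755 × 31624] = 19280.5633
r = 16540 / 19280.5633 ≈ 0.8579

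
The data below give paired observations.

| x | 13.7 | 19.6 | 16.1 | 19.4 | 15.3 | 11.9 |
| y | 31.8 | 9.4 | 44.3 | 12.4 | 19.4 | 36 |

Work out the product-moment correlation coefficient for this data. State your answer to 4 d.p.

n = 6, Σx = 96, Σy = 153.3, Σx² = 1583.12, Σy² = 4888.21, Σxy = 2298.91
nΣxy − ΣxΣy = 13793.46 − 14716.8 = -923.34
nΣx² − (Σx)² = 9498.72 − 9216 = 282.72; nΣy² − (Σy)² = 29329.26 − 23500.89 = 5828.37
r = -923.34 / √(282.72 × 5828.37) = -923.34 / 1283.6654 ≈ -0.7193

-0.7193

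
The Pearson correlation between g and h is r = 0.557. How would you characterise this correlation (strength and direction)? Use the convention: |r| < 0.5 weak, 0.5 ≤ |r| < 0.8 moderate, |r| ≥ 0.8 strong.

moderate positive

r = 0.557 > 0 so the relationship is positive.
|r| = 0.557, which falls in the moderate range.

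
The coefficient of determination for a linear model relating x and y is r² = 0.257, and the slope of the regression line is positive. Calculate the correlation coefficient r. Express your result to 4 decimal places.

|r| = √0.257 = 0.5070
The association is positive, so r = 0.5070.

0.5070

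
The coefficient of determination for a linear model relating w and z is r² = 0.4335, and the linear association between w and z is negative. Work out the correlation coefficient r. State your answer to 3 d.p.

|r| = √0.4335 = 0.658
The association is negative, so r = −0.658.

-0.658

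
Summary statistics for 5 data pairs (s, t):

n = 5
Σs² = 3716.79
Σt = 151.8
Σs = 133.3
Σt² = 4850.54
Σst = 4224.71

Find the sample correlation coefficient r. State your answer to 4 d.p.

0.8950

r = (nΣst − ΣsΣt) / √[(nΣs² − (Σs)²)(nΣt² − (Σt)²)]
Numerator: 5×4224.71 − 133.3×151.8 = 888.61
Denominator: √[(18583.95 − 17768.89)(24252.7 − 23043.24)] = √[815.06 × 1209.46] = 992.8658
r = 888.61 / 992.8658 ≈ 0.8950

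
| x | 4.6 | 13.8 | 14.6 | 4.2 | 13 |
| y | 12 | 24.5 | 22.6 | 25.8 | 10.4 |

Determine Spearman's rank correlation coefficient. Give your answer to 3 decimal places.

-0.200

Rank x: 2, 4, 5, 1, 3
Rank y: 2, 4, 3, 5, 1
d = rank(x) − rank(y): 0, 0, 2, -4, 2; Σd² = 24
ρ = 1 − 6Σd² / [n(n²−1)] = 1 − 6×24 / (5×24) = 1 − 144/120 ≈ -0.200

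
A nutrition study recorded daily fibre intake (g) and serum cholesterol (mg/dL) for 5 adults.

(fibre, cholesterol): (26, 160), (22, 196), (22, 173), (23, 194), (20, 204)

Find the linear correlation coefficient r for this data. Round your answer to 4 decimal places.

-0.8144

n = 5, Σx = 113, Σy = 927, Σx² = 2573, Σy² = 173197, Σxy = 20820
nΣxy − ΣxΣy = 104100 − 104751 = -651
nΣx² − (Σx)² = 12865 − 12769 = 96; nΣy² − (Σy)² = 865985 − 859329 = 6656
r = -651 / √(96 × 6656) = -651 / 799.3597 ≈ -0.8144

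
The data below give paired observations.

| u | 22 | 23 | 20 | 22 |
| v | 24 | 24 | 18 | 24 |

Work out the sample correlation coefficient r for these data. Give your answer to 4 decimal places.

n = 4, Σu = 87, Σv = 90, Σu² = 1897, Σv² = 2052, Σuv = 1968
nΣuv − ΣuΣv = 7872 − 7830 = 42
nΣu² − (Σu)² = 7588 − 7569 = 19; nΣv² − (Σv)² = 8208 − 8100 = 108
r = 42 / √(19 × 108) = 42 / 45.2990 ≈ 0.9272

0.9272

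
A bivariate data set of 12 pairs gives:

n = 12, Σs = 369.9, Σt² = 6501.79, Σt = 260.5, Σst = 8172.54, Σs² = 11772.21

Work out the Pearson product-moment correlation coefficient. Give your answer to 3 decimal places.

0.255

r = (nΣst − ΣsΣt) / √[(nΣs² − (Σs)²)(nΣt² − (Σt)²)]
Numerator: 12×8172.54 − 369.9×260.5 = 1711.53
Denominator: √[(141266.52 − 136826.01)(78021.48 − 67860.25)] = √[4440.51 × 10161.23] = 6717.2199
r = 1711.53 / 6717.2199 ≈ 0.255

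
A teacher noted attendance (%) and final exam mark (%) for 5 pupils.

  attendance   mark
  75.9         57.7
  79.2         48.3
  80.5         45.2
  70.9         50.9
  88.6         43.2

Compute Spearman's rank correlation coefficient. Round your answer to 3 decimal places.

Rank attendance: 2, 3, 4, 1, 5
Rank mark: 5, 3, 2, 4, 1
d = rank(attendance) − rank(mark): -3, 0, 2, -3, 4; Σd² = 38
ρ = 1 − 6Σd² / [n(n²−1)] = 1 − 6×38 / (5×24) = 1 − 228/120 ≈ -0.900

-0.900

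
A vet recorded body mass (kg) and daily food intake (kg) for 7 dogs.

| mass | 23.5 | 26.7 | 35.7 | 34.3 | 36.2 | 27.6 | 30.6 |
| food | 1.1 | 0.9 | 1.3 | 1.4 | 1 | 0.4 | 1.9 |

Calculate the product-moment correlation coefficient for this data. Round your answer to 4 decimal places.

n = 7, Σx = 214.6, Σy = 8, Σx² = 6724.68, Σy² = 10.44, Σxy = 249.69
nΣxy − ΣxΣy = 1747.83 − 1716.8 = 31.03
nΣx² − (Σx)² = 47072.76 − 46053.16 = 1019.6; nΣy² − (Σy)² = 73.08 − 64 = 9.08
r = 31.03 / √(1019.6 × 9.08) = 31.03 / 96.2183 ≈ 0.3225

0.3225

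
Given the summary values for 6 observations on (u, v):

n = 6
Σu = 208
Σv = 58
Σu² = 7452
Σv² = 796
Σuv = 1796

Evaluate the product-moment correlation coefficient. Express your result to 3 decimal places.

r = (nΣuv − ΣuΣv) / √[(nΣu² − (Σu)²)(nΣv² − (Σv)²)]
Numerator: 6×1796 − 208×58 = -1288
Denominator: √[(44712 − 43264)(4776 − 3364)] = √[1448 × 1412] = 1429.8867
r = -1288 / 1429.8867 ≈ -0.901

-0.901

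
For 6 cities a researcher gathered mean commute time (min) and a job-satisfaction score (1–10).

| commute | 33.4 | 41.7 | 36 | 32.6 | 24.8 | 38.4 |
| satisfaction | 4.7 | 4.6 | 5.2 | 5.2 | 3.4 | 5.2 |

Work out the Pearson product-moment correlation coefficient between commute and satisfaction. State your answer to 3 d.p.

0.672

n = 6, Σx = 206.9, Σy = 28.3, Σx² = 7302.81, Σy² = 135.93, Σxy = 989.52
nΣxy − ΣxΣy = 5937.12 − 5855.27 = 81.85
nΣx² − (Σx)² = 43816.86 − 42807.61 = 1009.25; nΣy² − (Σy)² = 815.58 − 800.89 = 14.69
r = 81.85 / √(1009.25 × 14.69) = 81.85 / 121.7616 ≈ 0.672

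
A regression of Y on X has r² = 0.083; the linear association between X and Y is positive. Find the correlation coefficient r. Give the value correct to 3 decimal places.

|r| = √0.083 = 0.288
The association is positive, so r = 0.288.

0.288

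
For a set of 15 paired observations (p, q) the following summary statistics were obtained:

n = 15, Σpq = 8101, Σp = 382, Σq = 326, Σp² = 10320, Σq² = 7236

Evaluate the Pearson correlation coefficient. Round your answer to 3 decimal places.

r = (nΣpq − ΣpΣq) / √[(nΣp² − (Σp)²)(nΣq² − (Σq)²)]
Numerator: 15×8101 − 382×326 = -3017
Denominator: √[(154800 − 145924)(108540 − 106276)] = √[8876 × 2264] = 4482.7741
r = -3017 / 4482.7741 ≈ -0.673

-0.673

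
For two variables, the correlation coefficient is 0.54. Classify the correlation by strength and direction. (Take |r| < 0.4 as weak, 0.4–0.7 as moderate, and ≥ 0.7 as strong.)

r = 0.54 > 0 so the relationship is positive.
|r| = 0.54, which falls in the moderate range.

moderate positive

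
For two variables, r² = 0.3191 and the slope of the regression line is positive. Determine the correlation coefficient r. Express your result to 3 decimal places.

|r| = √0.3191 = 0.565
The association is positive, so r = 0.565.

0.565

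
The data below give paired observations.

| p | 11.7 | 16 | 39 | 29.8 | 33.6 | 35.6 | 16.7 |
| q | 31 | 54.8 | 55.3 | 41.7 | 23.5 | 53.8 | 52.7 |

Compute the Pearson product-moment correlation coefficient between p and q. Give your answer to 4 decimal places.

n = 7, Σp = 182.4, Σq = 312.8, Σp² = 5477.14, Σq² = 14985, Σpq = 8223.83
nΣpq − ΣpΣq = 57566.81 − 57054.72 = 512.09
nΣp² − (Σp)² = 38339.98 − 33269.76 = 5070.22; nΣq² − (Σq)² = 104895 − 97843.84 = 7051.16
r = 512.09 / √(5070.22 × 7051.16) = 512.09 / 5979.2083 ≈ 0.0856

0.0856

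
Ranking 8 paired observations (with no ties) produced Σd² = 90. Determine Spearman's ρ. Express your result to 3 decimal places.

ρ = 1 − 6Σd² / [n(n²−1)] = 1 − 6×90 / (8×63)
  = 1 − 540/504 = 1 − 1.0714 ≈ -0.071

-0.071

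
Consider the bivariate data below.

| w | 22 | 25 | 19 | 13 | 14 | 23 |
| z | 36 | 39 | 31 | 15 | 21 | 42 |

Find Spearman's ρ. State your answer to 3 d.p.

0.943

Rank w: 4, 6, 3, 1, 2, 5
Rank z: 4, 5, 3, 1, 2, 6
d = rank(w) − rank(z): 0, 1, 0, 0, 0, -1; Σd² = 2
ρ = 1 − 6Σd² / [n(n²−1)] = 1 − 6×2 / (6×35) = 1 − 12/210 ≈ 0.943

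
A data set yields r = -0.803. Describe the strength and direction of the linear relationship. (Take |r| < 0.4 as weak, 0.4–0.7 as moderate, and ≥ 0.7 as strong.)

strong negative

r = -0.803 < 0 so the relationship is negative.
|r| = 0.803, which falls in the strong range.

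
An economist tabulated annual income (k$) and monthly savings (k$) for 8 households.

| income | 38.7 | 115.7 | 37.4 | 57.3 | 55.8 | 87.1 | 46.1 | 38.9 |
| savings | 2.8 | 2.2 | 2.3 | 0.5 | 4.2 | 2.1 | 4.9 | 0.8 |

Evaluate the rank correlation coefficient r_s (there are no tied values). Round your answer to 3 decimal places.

Rank income: 2, 8, 1, 6, 5, 7, 4, 3
Rank savings: 6, 4, 5, 1, 7, 3, 8, 2
d = rank(income) − rank(savings): -4, 4, -4, 5, -2, 4, -4, 1; Σd² = 110
ρ = 1 − 6Σd² / [n(n²−1)] = 1 − 6×110 / (8×63) = 1 − 660/504 ≈ -0.310

-0.310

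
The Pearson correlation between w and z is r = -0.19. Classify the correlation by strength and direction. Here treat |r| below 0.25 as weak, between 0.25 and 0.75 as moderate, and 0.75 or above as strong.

r = -0.19 < 0 so the relationship is negative.
|r| = 0.19, which falls in the weak range.

weak negative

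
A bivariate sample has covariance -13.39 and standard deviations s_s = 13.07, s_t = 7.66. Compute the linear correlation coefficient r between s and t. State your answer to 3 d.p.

-0.134

r = Cov(s,t) / (s_s · s_t) = -13.39 / (13.07 × 7.66)
  = -13.39 / 100.1162 ≈ -0.134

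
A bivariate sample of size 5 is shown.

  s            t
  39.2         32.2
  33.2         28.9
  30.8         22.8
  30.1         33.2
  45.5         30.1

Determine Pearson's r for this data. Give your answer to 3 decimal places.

0.272

n = 5, Σs = 178.8, Σt = 147.2, Σs² = 6563.78, Σt² = 4400.14, Σst = 5292.83
nΣst − ΣsΣt = 26464.15 − 26319.36 = 144.79
nΣs² − (Σs)² = 32818.9 − 31969.44 = 849.46; nΣt² − (Σt)² = 22000.7 − 21667.84 = 332.86
r = 144.79 / √(849.46 × 332.86) = 144.79 / 531.7436 ≈ 0.272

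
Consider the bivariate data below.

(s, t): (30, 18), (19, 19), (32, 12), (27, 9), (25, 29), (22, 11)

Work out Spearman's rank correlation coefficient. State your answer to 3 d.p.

-0.257

Rank s: 5, 1, 6, 4, 3, 2
Rank t: 4, 5, 3, 1, 6, 2
d = rank(s) − rank(t): 1, -4, 3, 3, -3, 0; Σd² = 44
ρ = 1 − 6Σd² / [n(n²−1)] = 1 − 6×44 / (6×35) = 1 − 264/210 ≈ -0.257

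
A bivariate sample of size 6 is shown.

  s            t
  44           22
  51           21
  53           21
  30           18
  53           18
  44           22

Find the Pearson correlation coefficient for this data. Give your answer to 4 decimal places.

0.2727

n = 6, Σs = 275, Σt = 122, Σs² = 12991, Σt² = 2498, Σst = 5614
nΣst − ΣsΣt = 33684 − 33550 = 134
nΣs² − (Σs)² = 77946 − 75625 = 2321; nΣt² − (Σt)² = 14988 − 14884 = 104
r = 134 / √(2321 × 104) = 134 / 491.3085 ≈ 0.2727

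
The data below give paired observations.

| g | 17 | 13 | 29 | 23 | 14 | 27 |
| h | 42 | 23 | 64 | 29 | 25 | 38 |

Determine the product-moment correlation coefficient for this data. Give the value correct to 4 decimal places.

n = 6, Σg = 123, Σh = 221, Σg² = 2753, Σh² = 9299, Σgh = 4912
nΣgh − ΣgΣh = 29472 − 27183 = 2289
nΣg² − (Σg)² = 16518 − 15129 = 1389; nΣh² − (Σh)² = 55794 − 48841 = 6953
r = 2289 / √(1389 × 6953) = 2289 / 3107.6868 ≈ 0.7366

0.7366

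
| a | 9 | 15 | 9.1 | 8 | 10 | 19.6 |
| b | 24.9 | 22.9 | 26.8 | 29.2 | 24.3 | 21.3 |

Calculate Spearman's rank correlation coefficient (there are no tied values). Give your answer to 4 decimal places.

Rank a: 2, 5, 3, 1, 4, 6
Rank b: 4, 2, 5, 6, 3, 1
d = rank(a) − rank(b): -2, 3, -2, -5, 1, 5; Σd² = 68
ρ = 1 − 6Σd² / [n(n²−1)] = 1 − 6×68 / (6×35) = 1 − 408/210 ≈ -0.9429

-0.9429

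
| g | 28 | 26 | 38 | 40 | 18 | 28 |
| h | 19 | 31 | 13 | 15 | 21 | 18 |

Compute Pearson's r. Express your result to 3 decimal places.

n = 6, Σg = 178, Σh = 117, Σg² = 5612, Σh² = 2481, Σgh = 3314
nΣgh − ΣgΣh = 19884 − 20826 = -942
nΣg² − (Σg)² = 33672 − 31684 = 1988; nΣh² − (Σh)² = 14886 − 13689 = 1197
r = -942 / √(1988 × 1197) = -942 / 1542.6069 ≈ -0.611

-0.611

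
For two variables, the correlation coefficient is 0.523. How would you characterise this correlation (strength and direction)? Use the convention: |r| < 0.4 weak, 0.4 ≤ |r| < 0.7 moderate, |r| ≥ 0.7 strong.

moderate positive

r = 0.523 > 0 so the relationship is positive.
|r| = 0.523, which falls in the moderate range.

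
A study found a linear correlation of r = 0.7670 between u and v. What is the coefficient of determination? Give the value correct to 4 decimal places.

0.5883

r² = (0.7670)² = 0.5883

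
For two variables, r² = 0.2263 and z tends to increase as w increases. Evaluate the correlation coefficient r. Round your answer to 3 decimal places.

0.476

|r| = √0.2263 = 0.476
The association is positive, so r = 0.476.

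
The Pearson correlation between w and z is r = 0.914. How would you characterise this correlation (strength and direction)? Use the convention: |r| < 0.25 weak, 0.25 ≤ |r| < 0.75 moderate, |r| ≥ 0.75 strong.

r = 0.914 > 0 so the relationship is positive.
|r| = 0.914, which falls in the strong range.

strong positive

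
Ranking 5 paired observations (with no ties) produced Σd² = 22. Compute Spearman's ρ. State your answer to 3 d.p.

-0.100

ρ = 1 − 6Σd² / [n(n²−1)] = 1 − 6×22 / (5×24)
  = 1 − 132/120 = 1 − 1.1000 ≈ -0.100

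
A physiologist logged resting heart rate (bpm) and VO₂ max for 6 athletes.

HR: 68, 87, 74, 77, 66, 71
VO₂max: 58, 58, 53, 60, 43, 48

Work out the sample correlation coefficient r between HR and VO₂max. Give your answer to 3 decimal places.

0.598

n = 6, Σx = 443, Σy = 320, Σx² = 32995, Σy² = 17290, Σxy = 23778
nΣxy − ΣxΣy = 142668 − 141760 = 908
nΣx² − (Σx)² = 197970 − 196249 = 1721; nΣy² − (Σy)² = 103740 − 102400 = 1340
r = 908 / √(1721 × 1340) = 908 / 1518.5980 ≈ 0.598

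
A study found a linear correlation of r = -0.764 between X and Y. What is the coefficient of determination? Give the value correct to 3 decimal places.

0.584

r² = (-0.764)² = 0.584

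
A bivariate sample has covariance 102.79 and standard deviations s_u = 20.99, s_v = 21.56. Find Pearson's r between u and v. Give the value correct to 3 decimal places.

r = Cov(u,v) / (s_u · s_v) = 102.79 / (20.99 × 21.56)
  = 102.79 / 452.5444 ≈ 0.227

0.227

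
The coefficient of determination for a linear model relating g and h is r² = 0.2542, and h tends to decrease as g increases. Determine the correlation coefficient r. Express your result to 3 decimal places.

|r| = √0.2542 = 0.504
The association is negative, so r = −0.504.

-0.504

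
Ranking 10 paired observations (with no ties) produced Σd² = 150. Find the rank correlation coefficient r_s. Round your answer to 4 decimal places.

0.0909

ρ = 1 − 6Σd² / [n(n²−1)] = 1 − 6×150 / (10×99)
  = 1 − 900/990 = 1 − 0.90909 ≈ 0.0909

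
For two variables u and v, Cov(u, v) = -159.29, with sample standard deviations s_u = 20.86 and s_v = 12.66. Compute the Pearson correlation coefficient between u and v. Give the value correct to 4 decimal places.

r = Cov(u,v) / (s_u · s_v) = -159.29 / (20.86 × 12.66)
  = -159.29 / 264.0876 ≈ -0.6032

-0.6032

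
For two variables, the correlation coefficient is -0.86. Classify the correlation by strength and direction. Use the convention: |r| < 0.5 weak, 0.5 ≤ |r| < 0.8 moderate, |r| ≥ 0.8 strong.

strong negative

r = -0.86 < 0 so the relationship is negative.
|r| = 0.86, which falls in the strong range.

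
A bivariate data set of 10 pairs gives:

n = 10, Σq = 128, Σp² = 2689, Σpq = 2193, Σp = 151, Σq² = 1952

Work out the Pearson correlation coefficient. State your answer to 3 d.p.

r = (nΣpq − ΣpΣq) / √[(nΣp² − (Σp)²)(nΣq² − (Σq)²)]
Numerator: 10×2193 − 151×128 = 2602
Denominator: √[(26890 − 22801)(19520 − 16384)] = √[4089 × 3136] = 3580.9362
r = 2602 / 3580.9362 ≈ 0.727

0.727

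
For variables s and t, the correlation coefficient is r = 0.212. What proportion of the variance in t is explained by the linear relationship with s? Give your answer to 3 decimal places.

r² = (0.212)² = 0.045

0.045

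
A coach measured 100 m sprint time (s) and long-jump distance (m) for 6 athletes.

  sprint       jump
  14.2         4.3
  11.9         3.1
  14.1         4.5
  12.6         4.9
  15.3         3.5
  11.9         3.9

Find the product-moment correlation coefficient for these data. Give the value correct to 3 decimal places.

n = 6, Σx = 80, Σy = 24.2, Σx² = 1076.52, Σy² = 99.82, Σxy = 323.1
nΣxy − ΣxΣy = 1938.6 − 1936 = 2.6
nΣx² − (Σx)² = 6459.12 − 6400 = 59.12; nΣy² − (Σy)² = 598.92 − 585.64 = 13.28
r = 2.6 / √(59.12 × 13.28) = 2.6 / 28.0199 ≈ 0.093

0.093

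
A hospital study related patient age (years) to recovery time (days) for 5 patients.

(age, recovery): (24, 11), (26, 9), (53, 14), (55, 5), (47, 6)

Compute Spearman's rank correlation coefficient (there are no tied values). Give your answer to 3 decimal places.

-0.400

Rank age: 1, 2, 4, 5, 3
Rank recovery: 4, 3, 5, 1, 2
d = rank(age) − rank(recovery): -3, -1, -1, 4, 1; Σd² = 28
ρ = 1 − 6Σd² / [n(n²−1)] = 1 − 6×28 / (5×24) = 1 − 168/120 ≈ -0.400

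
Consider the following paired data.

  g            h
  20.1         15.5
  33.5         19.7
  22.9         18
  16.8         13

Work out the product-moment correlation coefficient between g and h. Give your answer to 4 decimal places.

0.9132

n = 4, Σg = 93.3, Σh = 66.2, Σg² = 2332.91, Σh² = 1121.34, Σgh = 1602.1
nΣgh − ΣgΣh = 6408.4 − 6176.46 = 231.94
nΣg² − (Σg)² = 9331.64 − 8704.89 = 626.75; nΣh² − (Σh)² = 4485.36 − 4382.44 = 102.92
r = 231.94 / √(626.75 × 102.92) = 231.94 / 253.9786 ≈ 0.9132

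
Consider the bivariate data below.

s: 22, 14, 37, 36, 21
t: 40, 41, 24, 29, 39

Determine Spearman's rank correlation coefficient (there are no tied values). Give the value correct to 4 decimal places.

Rank s: 3, 1, 5, 4, 2
Rank t: 4, 5, 1, 2, 3
d = rank(s) − rank(t): -1, -4, 4, 2, -1; Σd² = 38
ρ = 1 − 6Σd² / [n(n²−1)] = 1 − 6×38 / (5×24) = 1 − 228/120 ≈ -0.9000

-0.9000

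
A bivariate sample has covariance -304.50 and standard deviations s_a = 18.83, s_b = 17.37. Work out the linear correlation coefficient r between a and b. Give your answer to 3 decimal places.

r = Cov(a,b) / (s_a · s_b) = -304.50 / (18.83 × 17.37)
  = -304.50 / 327.0771 ≈ -0.931

-0.931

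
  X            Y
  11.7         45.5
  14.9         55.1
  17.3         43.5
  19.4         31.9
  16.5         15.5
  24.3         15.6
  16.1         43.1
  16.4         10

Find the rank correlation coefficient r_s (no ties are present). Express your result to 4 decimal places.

-0.5238

Rank X: 1, 2, 6, 7, 5, 8, 3, 4
Rank Y: 7, 8, 6, 4, 2, 3, 5, 1
d = rank(X) − rank(Y): -6, -6, 0, 3, 3, 5, -2, 3; Σd² = 128
ρ = 1 − 6Σd² / [n(n²−1)] = 1 − 6×128 / (8×63) = 1 − 768/504 ≈ -0.5238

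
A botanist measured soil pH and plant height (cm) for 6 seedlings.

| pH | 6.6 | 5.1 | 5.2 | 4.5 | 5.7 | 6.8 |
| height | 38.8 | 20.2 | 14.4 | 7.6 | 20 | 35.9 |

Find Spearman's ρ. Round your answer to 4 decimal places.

Rank pH: 5, 2, 3, 1, 4, 6
Rank height: 6, 4, 2, 1, 3, 5
d = rank(pH) − rank(height): -1, -2, 1, 0, 1, 1; Σd² = 8
ρ = 1 − 6Σd² / [n(n²−1)] = 1 − 6×8 / (6×35) = 1 − 48/210 ≈ 0.7714

0.7714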